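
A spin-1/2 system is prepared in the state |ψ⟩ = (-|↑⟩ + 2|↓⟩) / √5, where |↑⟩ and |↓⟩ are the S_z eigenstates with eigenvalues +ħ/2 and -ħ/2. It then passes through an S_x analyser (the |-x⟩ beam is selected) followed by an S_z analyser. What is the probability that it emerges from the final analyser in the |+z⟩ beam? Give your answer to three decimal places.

First analyser (S_x): P(|-x⟩) = |⟨-x|ψ⟩|² = 9/10.
After stage 1 the state is |-x⟩; P(|+z⟩) = |⟨+z|-x⟩|² = 1/2.
Joint probability = 9/10 × 1/2 = 0.450.

0.450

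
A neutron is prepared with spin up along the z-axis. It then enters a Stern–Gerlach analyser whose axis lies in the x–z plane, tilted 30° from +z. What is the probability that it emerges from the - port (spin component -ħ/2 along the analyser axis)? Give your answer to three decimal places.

0.067

For spin-½, the probability of finding spin-up along an axis at angle θ to the initial spin direction is cos²(θ/2); spin-down is sin²(θ/2).
θ = 30°, so P = sin²(15°) ≈ 0.067.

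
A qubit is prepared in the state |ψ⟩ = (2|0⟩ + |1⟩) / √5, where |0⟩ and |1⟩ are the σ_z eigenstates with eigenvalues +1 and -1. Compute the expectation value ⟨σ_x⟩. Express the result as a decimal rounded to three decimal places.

0.800

⟨σ_x⟩ = 2 Re(a* b)/(|a|²+|b|²) with a = 2, b = 1.
a* b = 2, so ⟨σ_x⟩ = 4/5.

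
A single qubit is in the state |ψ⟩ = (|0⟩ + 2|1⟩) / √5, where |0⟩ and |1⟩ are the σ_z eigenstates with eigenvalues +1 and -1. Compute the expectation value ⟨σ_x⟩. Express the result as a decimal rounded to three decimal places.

⟨σ_x⟩ = 2 Re(a* b)/(|a|²+|b|²) with a = 1, b = 2.
a* b = 2, so ⟨σ_x⟩ = 4/5.

0.800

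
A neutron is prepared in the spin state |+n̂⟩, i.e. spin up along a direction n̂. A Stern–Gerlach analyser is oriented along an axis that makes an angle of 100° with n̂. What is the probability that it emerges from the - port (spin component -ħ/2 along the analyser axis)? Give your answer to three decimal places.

0.587

For spin-½, the probability of finding spin-up along an axis at angle θ to the initial spin direction is cos²(θ/2); spin-down is sin²(θ/2).
θ = 100°, so P = sin²(50°) ≈ 0.587.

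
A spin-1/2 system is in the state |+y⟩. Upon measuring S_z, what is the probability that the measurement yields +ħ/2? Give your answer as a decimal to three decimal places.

0.500

In the S_z basis, |+y⟩ = (|+z⟩ + i|-z⟩)/√2 and |+z⟩ = |+z⟩.
|⟨+z|+y⟩|² = 1/2.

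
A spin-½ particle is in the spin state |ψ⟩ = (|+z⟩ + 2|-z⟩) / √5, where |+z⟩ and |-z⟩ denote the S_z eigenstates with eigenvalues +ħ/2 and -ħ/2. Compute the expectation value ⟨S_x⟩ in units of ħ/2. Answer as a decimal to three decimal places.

0.800

⟨σ_x⟩ = 2 Re(a* b)/(|a|²+|b|²) with a = 1, b = 2.
a* b = 2, so ⟨σ_x⟩ = 4/5.
⟨S_x⟩ = (ħ/2)·⟨σ_x⟩.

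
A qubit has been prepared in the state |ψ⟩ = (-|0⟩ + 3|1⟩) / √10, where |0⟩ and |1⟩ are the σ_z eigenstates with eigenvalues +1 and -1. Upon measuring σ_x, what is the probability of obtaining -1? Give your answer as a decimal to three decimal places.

|-x⟩ = (|0⟩ - |1⟩)/√2, so ⟨-x|ψ⟩ = (-4) / (√2·√10).
P = |-4|² / 20 = 16/20.

0.800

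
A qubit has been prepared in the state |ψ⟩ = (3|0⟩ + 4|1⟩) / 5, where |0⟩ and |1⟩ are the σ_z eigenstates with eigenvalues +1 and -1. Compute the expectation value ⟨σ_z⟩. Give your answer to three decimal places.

⟨σ_z⟩ = |a|² - |b|² divided by |a|²+|b|², with a, b the |0⟩, |1⟩ amplitudes.
= (9 - 16)/25 = -7/25.

-0.280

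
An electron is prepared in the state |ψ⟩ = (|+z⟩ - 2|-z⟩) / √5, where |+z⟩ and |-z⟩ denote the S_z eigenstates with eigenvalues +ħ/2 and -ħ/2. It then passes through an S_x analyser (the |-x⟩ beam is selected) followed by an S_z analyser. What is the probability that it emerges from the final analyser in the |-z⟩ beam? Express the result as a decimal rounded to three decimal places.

0.450

First analyser (S_x): P(|-x⟩) = |⟨-x|ψ⟩|² = 9/10.
After stage 1 the state is |-x⟩; P(|-z⟩) = |⟨-z|-x⟩|² = 1/2.
Joint probability = 9/10 × 1/2 = 0.450.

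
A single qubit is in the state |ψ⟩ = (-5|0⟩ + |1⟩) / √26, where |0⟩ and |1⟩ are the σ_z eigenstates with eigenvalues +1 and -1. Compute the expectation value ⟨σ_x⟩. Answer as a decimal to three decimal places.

-0.385

⟨σ_x⟩ = 2 Re(a* b)/(|a|²+|b|²) with a = -5, b = 1.
a* b = -5, so ⟨σ_x⟩ = -10/26.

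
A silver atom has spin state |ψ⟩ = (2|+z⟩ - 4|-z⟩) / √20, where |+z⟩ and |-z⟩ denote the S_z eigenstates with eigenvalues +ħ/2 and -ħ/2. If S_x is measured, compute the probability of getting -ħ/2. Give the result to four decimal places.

0.9000

|-x⟩ = (|+z⟩ - |-z⟩)/√2, so ⟨-x|ψ⟩ = (6) / (√2·√20).
P = |6|² / 40 = 36/40.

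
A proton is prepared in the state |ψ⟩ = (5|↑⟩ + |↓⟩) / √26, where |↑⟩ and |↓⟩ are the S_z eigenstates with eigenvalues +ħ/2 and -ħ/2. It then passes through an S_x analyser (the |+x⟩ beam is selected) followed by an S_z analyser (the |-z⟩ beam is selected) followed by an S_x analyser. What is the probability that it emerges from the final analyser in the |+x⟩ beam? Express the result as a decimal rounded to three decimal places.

0.173

First analyser (S_x): P(|+x⟩) = |⟨+x|ψ⟩|² = 36/52.
After stage 1 the state is |+x⟩; P(|-z⟩) = |⟨-z|+x⟩|² = 1/2.
After stage 2 the state is |-z⟩; P(|+x⟩) = |⟨+x|-z⟩|² = 1/2.
Joint probability = 36/52 × 1/2 × 1/2 = 0.173.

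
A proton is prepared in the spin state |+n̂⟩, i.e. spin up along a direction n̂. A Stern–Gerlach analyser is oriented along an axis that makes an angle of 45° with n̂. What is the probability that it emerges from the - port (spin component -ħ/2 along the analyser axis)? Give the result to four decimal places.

For spin-½, the probability of finding spin-up along an axis at angle θ to the initial spin direction is cos²(θ/2); spin-down is sin²(θ/2).
θ = 45°, so P = sin²(22.5°) ≈ 0.1464.

0.1464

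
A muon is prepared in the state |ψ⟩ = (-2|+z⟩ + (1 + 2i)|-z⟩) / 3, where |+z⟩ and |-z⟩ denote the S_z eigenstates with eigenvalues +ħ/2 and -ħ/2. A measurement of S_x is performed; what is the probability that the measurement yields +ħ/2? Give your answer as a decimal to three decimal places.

|+x⟩ = (|+z⟩ + |-z⟩)/√2, so ⟨+x|ψ⟩ = (-1 + 2i) / (√2·3).
P = |-1 + 2i|² / 18 = 5/18.

0.278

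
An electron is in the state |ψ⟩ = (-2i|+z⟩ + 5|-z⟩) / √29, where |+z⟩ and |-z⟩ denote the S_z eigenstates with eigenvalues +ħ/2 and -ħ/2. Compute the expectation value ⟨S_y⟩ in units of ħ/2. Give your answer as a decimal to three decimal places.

⟨σ_y⟩ = 2 Im(a* b)/(|a|²+|b|²) with a = -2i, b = 5.
a* b = 10i, so ⟨σ_y⟩ = 20/29.
⟨S_y⟩ = (ħ/2)·⟨σ_y⟩.

0.690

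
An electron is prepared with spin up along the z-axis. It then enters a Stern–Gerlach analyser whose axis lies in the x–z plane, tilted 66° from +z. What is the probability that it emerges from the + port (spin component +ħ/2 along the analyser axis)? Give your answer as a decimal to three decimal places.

For spin-½, the probability of finding spin-up along an axis at angle θ to the initial spin direction is cos²(θ/2); spin-down is sin²(θ/2).
θ = 66°, so P = cos²(33°) ≈ 0.703.

0.703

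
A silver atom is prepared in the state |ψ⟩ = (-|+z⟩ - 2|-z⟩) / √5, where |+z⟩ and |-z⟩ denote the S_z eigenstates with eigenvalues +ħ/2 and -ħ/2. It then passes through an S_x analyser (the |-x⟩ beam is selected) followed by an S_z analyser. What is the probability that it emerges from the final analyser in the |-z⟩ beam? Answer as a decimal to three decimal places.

0.050

First analyser (S_x): P(|-x⟩) = |⟨-x|ψ⟩|² = 1/10.
After stage 1 the state is |-x⟩; P(|-z⟩) = |⟨-z|-x⟩|² = 1/2.
Joint probability = 1/10 × 1/2 = 0.050.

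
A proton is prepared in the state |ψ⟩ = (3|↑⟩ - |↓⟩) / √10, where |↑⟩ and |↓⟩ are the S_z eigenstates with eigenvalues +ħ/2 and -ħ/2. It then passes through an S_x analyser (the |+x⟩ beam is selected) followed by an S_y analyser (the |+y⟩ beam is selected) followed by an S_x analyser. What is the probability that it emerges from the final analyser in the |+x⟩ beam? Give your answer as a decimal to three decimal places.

First analyser (S_x): P(|+x⟩) = |⟨+x|ψ⟩|² = 4/20.
After stage 1 the state is |+x⟩; P(|+y⟩) = |⟨+y|+x⟩|² = 1/2.
After stage 2 the state is |+y⟩; P(|+x⟩) = |⟨+x|+y⟩|² = 1/2.
Joint probability = 4/20 × 1/2 × 1/2 = 0.050.

0.050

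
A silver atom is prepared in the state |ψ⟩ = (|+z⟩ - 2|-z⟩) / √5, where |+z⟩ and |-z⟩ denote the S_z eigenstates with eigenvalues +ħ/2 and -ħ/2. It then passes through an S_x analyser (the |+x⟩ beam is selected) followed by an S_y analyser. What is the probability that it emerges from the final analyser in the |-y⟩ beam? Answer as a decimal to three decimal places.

First analyser (S_x): P(|+x⟩) = |⟨+x|ψ⟩|² = 1/10.
After stage 1 the state is |+x⟩; P(|-y⟩) = |⟨-y|+x⟩|² = 1/2.
Joint probability = 1/10 × 1/2 = 0.050.

0.050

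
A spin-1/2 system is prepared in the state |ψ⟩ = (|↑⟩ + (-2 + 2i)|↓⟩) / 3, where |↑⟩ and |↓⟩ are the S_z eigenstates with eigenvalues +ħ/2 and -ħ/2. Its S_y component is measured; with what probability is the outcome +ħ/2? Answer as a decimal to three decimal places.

|+y⟩ = (|↑⟩ + i|↓⟩)/√2, so ⟨+y|ψ⟩ = (3 + 2i) / (√2·3).
P = |3 + 2i|² / 18 = 13/18.

0.722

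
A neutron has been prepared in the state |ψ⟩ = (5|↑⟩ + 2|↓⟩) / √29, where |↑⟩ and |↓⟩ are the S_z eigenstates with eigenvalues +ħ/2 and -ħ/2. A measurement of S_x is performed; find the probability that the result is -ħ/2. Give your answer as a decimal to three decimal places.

0.155

|-x⟩ = (|↑⟩ - |↓⟩)/√2, so ⟨-x|ψ⟩ = (3) / (√2·√29).
P = |3|² / 58 = 9/58.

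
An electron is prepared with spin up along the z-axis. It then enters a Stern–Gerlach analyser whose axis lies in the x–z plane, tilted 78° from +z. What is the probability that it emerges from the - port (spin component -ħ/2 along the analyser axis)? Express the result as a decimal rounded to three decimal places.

0.396

For spin-½, the probability of finding spin-up along an axis at angle θ to the initial spin direction is cos²(θ/2); spin-down is sin²(θ/2).
θ = 78°, so P = sin²(39°) ≈ 0.396.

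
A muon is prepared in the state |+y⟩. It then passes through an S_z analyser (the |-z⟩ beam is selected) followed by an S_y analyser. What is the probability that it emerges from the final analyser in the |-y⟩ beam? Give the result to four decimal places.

First analyser (S_z): from |+y⟩, P(|-z⟩) = 1/2.
After stage 1 the state is |-z⟩; P(|-y⟩) = |⟨-y|-z⟩|² = 1/2.
Joint probability = 1/2 × 1/2 = 0.2500.

0.2500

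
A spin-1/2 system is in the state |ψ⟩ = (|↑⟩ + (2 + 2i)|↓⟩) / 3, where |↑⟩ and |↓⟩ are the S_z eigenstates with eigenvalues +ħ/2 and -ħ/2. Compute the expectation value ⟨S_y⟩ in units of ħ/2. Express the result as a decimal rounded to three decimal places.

⟨σ_y⟩ = 2 Im(a* b)/(|a|²+|b|²) with a = 1, b = (2 + 2i).
a* b = (2 + 2i), so ⟨σ_y⟩ = 4/9.
⟨S_y⟩ = (ħ/2)·⟨σ_y⟩.

0.444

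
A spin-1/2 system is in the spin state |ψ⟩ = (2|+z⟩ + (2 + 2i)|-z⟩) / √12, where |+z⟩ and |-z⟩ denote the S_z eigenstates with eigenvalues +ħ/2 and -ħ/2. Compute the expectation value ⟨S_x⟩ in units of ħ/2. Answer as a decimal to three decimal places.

⟨σ_x⟩ = 2 Re(a* b)/(|a|²+|b|²) with a = 2, b = (2 + 2i).
a* b = (4 + 4i), so ⟨σ_x⟩ = 8/12.
⟨S_x⟩ = (ħ/2)·⟨σ_x⟩.

0.667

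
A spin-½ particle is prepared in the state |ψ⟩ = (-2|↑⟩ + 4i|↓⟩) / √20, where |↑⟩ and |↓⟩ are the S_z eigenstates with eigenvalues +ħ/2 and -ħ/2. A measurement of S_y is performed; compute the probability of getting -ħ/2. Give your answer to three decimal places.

|-y⟩ = (|↑⟩ - i|↓⟩)/√2, so ⟨-y|ψ⟩ = (-6) / (√2·√20).
P = |-6|² / 40 = 36/40.

0.900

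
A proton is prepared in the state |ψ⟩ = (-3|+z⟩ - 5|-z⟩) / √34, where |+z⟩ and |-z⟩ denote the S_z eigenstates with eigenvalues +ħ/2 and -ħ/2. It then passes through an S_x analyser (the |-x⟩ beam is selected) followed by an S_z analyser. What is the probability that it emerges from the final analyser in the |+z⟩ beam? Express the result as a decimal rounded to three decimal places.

0.029

First analyser (S_x): P(|-x⟩) = |⟨-x|ψ⟩|² = 4/68.
After stage 1 the state is |-x⟩; P(|+z⟩) = |⟨+z|-x⟩|² = 1/2.
Joint probability = 4/68 × 1/2 = 0.029.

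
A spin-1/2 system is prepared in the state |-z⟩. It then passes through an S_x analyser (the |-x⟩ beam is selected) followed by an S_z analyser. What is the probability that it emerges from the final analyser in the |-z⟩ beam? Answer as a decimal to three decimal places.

0.250

First analyser (S_x): from |-z⟩, P(|-x⟩) = 1/2.
After stage 1 the state is |-x⟩; P(|-z⟩) = |⟨-z|-x⟩|² = 1/2.
Joint probability = 1/2 × 1/2 = 0.250.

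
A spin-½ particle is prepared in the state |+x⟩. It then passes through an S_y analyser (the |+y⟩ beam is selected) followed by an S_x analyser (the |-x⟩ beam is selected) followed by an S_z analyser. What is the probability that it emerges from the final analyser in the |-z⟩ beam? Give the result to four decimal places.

First analyser (S_y): from |+x⟩, P(|+y⟩) = 1/2.
After stage 1 the state is |+y⟩; P(|-x⟩) = |⟨-x|+y⟩|² = 1/2.
After stage 2 the state is |-x⟩; P(|-z⟩) = |⟨-z|-x⟩|² = 1/2.
Joint probability = 1/2 × 1/2 × 1/2 = 0.1250.

0.1250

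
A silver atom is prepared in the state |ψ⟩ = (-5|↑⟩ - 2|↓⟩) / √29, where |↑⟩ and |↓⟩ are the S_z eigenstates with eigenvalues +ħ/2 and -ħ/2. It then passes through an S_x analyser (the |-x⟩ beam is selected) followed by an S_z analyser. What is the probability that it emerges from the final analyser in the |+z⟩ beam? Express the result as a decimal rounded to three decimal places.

First analyser (S_x): P(|-x⟩) = |⟨-x|ψ⟩|² = 9/58.
After stage 1 the state is |-x⟩; P(|+z⟩) = |⟨+z|-x⟩|² = 1/2.
Joint probability = 9/58 × 1/2 = 0.078.

0.078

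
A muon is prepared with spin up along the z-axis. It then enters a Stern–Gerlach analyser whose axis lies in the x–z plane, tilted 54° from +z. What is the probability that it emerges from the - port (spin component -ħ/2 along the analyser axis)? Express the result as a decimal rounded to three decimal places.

For spin-½, the probability of finding spin-up along an axis at angle θ to the initial spin direction is cos²(θ/2); spin-down is sin²(θ/2).
θ = 54°, so P = sin²(27°) ≈ 0.206.

0.206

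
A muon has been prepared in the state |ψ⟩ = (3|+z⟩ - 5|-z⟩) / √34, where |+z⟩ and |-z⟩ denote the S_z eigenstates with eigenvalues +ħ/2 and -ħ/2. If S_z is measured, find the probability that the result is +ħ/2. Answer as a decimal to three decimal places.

0.265

The +ħ/2 outcome corresponds to |+z⟩. Its amplitude in |ψ⟩ is 3/√34.
P = |3|² / 34 = 9/34.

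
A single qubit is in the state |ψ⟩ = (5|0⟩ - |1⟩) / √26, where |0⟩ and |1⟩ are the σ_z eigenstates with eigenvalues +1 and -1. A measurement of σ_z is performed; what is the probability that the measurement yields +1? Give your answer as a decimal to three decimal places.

0.962

The +1 outcome corresponds to |0⟩. Its amplitude in |ψ⟩ is 5/√26.
P = |5|² / 26 = 25/26.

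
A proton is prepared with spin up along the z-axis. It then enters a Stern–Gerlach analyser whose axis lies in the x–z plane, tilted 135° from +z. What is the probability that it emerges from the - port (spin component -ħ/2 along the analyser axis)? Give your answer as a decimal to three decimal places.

0.854

For spin-½, the probability of finding spin-up along an axis at angle θ to the initial spin direction is cos²(θ/2); spin-down is sin²(θ/2).
θ = 135°, so P = sin²(67.5°) ≈ 0.854.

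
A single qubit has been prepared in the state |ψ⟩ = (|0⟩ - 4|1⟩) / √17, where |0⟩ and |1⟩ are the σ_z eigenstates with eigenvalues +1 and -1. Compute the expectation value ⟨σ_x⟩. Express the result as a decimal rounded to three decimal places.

⟨σ_x⟩ = 2 Re(a* b)/(|a|²+|b|²) with a = 1, b = -4.
a* b = -4, so ⟨σ_x⟩ = -8/17.

-0.471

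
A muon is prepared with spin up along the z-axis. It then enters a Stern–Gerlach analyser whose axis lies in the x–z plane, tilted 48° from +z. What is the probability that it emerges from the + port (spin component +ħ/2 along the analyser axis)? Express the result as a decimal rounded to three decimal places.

For spin-½, the probability of finding spin-up along an axis at angle θ to the initial spin direction is cos²(θ/2); spin-down is sin²(θ/2).
θ = 48°, so P = cos²(24°) ≈ 0.835.

0.835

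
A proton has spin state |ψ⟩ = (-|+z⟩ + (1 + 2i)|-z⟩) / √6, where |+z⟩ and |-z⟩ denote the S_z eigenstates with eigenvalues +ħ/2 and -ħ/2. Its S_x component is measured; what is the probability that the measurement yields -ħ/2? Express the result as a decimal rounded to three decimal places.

|-x⟩ = (|+z⟩ - |-z⟩)/√2, so ⟨-x|ψ⟩ = (-2 - 2i) / (√2·√6).
P = |-2 - 2i|² / 12 = 8/12.

0.667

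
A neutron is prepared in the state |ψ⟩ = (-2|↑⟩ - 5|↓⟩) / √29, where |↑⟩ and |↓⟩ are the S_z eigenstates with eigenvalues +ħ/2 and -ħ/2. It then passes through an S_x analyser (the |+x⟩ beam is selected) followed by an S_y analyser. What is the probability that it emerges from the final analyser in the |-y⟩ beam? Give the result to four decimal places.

0.4224

First analyser (S_x): P(|+x⟩) = |⟨+x|ψ⟩|² = 49/58.
After stage 1 the state is |+x⟩; P(|-y⟩) = |⟨-y|+x⟩|² = 1/2.
Joint probability = 49/58 × 1/2 = 0.4224.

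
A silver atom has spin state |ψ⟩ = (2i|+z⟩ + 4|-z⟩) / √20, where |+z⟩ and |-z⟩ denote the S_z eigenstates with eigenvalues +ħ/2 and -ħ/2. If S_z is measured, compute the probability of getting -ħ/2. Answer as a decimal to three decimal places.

0.800

The -ħ/2 outcome corresponds to |-z⟩. Its amplitude in |ψ⟩ is 4/√20.
P = |4|² / 20 = 16/20.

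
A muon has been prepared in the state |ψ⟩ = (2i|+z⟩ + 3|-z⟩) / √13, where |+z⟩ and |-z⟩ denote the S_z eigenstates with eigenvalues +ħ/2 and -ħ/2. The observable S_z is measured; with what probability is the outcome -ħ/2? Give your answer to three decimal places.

0.692

The -ħ/2 outcome corresponds to |-z⟩. Its amplitude in |ψ⟩ is 3/√13.
P = |3|² / 13 = 9/13.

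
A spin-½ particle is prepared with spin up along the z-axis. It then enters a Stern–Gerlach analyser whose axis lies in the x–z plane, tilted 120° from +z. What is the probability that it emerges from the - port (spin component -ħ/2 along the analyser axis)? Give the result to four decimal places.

0.7500

For spin-½, the probability of finding spin-up along an axis at angle θ to the initial spin direction is cos²(θ/2); spin-down is sin²(θ/2).
θ = 120°, so P = sin²(60°) ≈ 0.7500.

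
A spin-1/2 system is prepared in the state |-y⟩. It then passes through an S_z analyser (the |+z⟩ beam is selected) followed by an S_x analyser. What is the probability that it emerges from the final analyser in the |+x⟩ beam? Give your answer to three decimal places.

0.250

First analyser (S_z): from |-y⟩, P(|+z⟩) = 1/2.
After stage 1 the state is |+z⟩; P(|+x⟩) = |⟨+x|+z⟩|² = 1/2.
Joint probability = 1/2 × 1/2 = 0.250.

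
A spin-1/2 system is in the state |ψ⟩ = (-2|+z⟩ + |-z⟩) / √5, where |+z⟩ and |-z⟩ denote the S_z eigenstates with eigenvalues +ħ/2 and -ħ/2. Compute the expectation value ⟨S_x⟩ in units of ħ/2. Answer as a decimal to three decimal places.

⟨σ_x⟩ = 2 Re(a* b)/(|a|²+|b|²) with a = -2, b = 1.
a* b = -2, so ⟨σ_x⟩ = -4/5.
⟨S_x⟩ = (ħ/2)·⟨σ_x⟩.

-0.800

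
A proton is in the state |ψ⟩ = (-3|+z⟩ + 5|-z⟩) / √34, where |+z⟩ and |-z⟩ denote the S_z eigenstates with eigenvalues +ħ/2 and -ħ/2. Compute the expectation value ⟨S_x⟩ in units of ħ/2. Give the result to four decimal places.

-0.8824

⟨σ_x⟩ = 2 Re(a* b)/(|a|²+|b|²) with a = -3, b = 5.
a* b = -15, so ⟨σ_x⟩ = -30/34.
⟨S_x⟩ = (ħ/2)·⟨σ_x⟩.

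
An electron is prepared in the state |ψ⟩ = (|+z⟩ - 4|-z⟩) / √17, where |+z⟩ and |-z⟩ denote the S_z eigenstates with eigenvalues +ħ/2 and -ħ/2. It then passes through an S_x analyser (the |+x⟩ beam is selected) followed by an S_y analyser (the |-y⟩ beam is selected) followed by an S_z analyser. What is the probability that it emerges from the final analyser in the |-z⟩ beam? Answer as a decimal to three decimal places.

0.066

First analyser (S_x): P(|+x⟩) = |⟨+x|ψ⟩|² = 9/34.
After stage 1 the state is |+x⟩; P(|-y⟩) = |⟨-y|+x⟩|² = 1/2.
After stage 2 the state is |-y⟩; P(|-z⟩) = |⟨-z|-y⟩|² = 1/2.
Joint probability = 9/34 × 1/2 × 1/2 = 0.066.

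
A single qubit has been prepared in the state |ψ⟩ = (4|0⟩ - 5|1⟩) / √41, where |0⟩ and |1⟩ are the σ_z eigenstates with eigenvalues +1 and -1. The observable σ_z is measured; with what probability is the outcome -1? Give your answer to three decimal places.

The -1 outcome corresponds to |1⟩. Its amplitude in |ψ⟩ is -5/√41.
P = |-5|² / 41 = 25/41.

0.610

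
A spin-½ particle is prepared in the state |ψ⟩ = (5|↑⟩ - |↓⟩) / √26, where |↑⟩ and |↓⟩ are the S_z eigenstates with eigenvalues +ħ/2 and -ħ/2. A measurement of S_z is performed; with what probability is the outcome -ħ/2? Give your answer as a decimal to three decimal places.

0.038

The -ħ/2 outcome corresponds to |↓⟩. Its amplitude in |ψ⟩ is -1/√26.
P = |-1|² / 26 = 1/26.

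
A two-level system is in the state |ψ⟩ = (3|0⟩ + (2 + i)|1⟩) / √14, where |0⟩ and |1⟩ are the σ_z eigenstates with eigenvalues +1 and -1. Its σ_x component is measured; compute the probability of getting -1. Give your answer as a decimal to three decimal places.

0.071

|-x⟩ = (|0⟩ - |1⟩)/√2, so ⟨-x|ψ⟩ = (1 - i) / (√2·√14).
P = |1 - i|² / 28 = 2/28.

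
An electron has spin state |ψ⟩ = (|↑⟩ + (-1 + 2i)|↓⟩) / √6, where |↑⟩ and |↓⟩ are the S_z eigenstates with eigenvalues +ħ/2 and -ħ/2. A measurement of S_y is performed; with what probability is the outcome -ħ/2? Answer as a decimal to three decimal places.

|-y⟩ = (|↑⟩ - i|↓⟩)/√2, so ⟨-y|ψ⟩ = (-1 - i) / (√2·√6).
P = |-1 - i|² / 12 = 2/12.

0.167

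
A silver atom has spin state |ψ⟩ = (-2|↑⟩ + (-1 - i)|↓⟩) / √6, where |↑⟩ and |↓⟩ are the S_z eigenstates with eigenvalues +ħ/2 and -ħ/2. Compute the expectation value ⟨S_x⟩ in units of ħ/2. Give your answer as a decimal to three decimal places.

0.667

⟨σ_x⟩ = 2 Re(a* b)/(|a|²+|b|²) with a = -2, b = (-1 - i).
a* b = (2 + 2i), so ⟨σ_x⟩ = 4/6.
⟨S_x⟩ = (ħ/2)·⟨σ_x⟩.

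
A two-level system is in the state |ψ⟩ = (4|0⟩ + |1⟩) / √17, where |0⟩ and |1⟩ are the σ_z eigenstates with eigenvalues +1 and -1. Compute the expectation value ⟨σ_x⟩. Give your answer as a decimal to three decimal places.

0.471

⟨σ_x⟩ = 2 Re(a* b)/(|a|²+|b|²) with a = 4, b = 1.
a* b = 4, so ⟨σ_x⟩ = 8/17.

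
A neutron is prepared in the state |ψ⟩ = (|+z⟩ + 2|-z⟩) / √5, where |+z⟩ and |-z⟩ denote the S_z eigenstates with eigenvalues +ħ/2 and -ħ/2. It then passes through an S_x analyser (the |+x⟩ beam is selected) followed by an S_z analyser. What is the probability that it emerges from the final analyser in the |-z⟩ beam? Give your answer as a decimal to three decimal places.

First analyser (S_x): P(|+x⟩) = |⟨+x|ψ⟩|² = 9/10.
After stage 1 the state is |+x⟩; P(|-z⟩) = |⟨-z|+x⟩|² = 1/2.
Joint probability = 9/10 × 1/2 = 0.450.

0.450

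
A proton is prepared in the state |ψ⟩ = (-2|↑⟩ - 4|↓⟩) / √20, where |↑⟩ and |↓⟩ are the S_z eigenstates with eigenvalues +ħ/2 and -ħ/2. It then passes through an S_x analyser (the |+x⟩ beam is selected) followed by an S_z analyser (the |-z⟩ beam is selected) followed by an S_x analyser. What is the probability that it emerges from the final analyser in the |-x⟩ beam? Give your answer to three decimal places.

0.225

First analyser (S_x): P(|+x⟩) = |⟨+x|ψ⟩|² = 36/40.
After stage 1 the state is |+x⟩; P(|-z⟩) = |⟨-z|+x⟩|² = 1/2.
After stage 2 the state is |-z⟩; P(|-x⟩) = |⟨-x|-z⟩|² = 1/2.
Joint probability = 36/40 × 1/2 × 1/2 = 0.225.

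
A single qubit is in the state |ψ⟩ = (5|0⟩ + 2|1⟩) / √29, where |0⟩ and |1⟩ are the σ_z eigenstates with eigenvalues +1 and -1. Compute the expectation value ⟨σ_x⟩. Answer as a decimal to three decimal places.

0.690

⟨σ_x⟩ = 2 Re(a* b)/(|a|²+|b|²) with a = 5, b = 2.
a* b = 10, so ⟨σ_x⟩ = 20/29.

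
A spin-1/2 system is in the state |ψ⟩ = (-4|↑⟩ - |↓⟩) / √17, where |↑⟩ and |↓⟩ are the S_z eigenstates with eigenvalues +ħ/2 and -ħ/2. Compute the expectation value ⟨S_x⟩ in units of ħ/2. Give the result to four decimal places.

⟨σ_x⟩ = 2 Re(a* b)/(|a|²+|b|²) with a = -4, b = -1.
a* b = 4, so ⟨σ_x⟩ = 8/17.
⟨S_x⟩ = (ħ/2)·⟨σ_x⟩.

0.4706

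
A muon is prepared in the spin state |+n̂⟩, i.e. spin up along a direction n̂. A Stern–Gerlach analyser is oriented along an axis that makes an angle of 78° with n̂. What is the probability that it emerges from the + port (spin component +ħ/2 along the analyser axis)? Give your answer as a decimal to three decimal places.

0.604

For spin-½, the probability of finding spin-up along an axis at angle θ to the initial spin direction is cos²(θ/2); spin-down is sin²(θ/2).
θ = 78°, so P = cos²(39°) ≈ 0.604.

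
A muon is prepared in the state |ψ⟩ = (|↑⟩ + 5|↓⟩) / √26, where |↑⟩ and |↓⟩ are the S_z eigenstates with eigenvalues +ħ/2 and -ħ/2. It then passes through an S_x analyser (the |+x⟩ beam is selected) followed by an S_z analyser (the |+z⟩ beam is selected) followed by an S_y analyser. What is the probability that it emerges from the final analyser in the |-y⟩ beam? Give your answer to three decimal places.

0.173

First analyser (S_x): P(|+x⟩) = |⟨+x|ψ⟩|² = 36/52.
After stage 1 the state is |+x⟩; P(|+z⟩) = |⟨+z|+x⟩|² = 1/2.
After stage 2 the state is |+z⟩; P(|-y⟩) = |⟨-y|+z⟩|² = 1/2.
Joint probability = 36/52 × 1/2 × 1/2 = 0.173.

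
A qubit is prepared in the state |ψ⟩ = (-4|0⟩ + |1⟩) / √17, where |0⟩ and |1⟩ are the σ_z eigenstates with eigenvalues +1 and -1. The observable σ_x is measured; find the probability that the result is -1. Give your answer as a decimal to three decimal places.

0.735

|-x⟩ = (|0⟩ - |1⟩)/√2, so ⟨-x|ψ⟩ = (-5) / (√2·√17).
P = |-5|² / 34 = 25/34.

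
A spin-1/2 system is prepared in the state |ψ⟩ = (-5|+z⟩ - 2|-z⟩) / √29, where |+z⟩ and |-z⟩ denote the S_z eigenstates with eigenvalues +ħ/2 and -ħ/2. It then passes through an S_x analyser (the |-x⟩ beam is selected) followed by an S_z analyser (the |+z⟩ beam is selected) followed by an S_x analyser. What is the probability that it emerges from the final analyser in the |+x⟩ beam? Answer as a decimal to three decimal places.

0.039

First analyser (S_x): P(|-x⟩) = |⟨-x|ψ⟩|² = 9/58.
After stage 1 the state is |-x⟩; P(|+z⟩) = |⟨+z|-x⟩|² = 1/2.
After stage 2 the state is |+z⟩; P(|+x⟩) = |⟨+x|+z⟩|² = 1/2.
Joint probability = 9/58 × 1/2 × 1/2 = 0.039.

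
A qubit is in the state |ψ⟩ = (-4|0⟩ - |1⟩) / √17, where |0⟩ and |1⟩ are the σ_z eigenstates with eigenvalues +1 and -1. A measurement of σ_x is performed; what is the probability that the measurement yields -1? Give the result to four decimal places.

0.2647

|-x⟩ = (|0⟩ - |1⟩)/√2, so ⟨-x|ψ⟩ = (-3) / (√2·√17).
P = |-3|² / 34 = 9/34.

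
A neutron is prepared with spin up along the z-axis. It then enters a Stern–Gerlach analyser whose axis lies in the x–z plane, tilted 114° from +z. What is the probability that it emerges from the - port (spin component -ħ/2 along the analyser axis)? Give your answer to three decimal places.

For spin-½, the probability of finding spin-up along an axis at angle θ to the initial spin direction is cos²(θ/2); spin-down is sin²(θ/2).
θ = 114°, so P = sin²(57°) ≈ 0.703.

0.703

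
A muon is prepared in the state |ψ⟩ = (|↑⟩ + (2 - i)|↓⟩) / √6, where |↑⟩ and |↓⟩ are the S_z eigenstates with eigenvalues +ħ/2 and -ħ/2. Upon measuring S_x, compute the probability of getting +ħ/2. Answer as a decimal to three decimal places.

|+x⟩ = (|↑⟩ + |↓⟩)/√2, so ⟨+x|ψ⟩ = (3 - i) / (√2·√6).
P = |3 - i|² / 12 = 10/12.

0.833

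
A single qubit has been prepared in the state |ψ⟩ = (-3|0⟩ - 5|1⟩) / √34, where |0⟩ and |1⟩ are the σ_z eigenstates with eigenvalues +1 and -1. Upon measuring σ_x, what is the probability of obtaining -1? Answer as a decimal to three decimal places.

|-x⟩ = (|0⟩ - |1⟩)/√2, so ⟨-x|ψ⟩ = (2) / (√2·√34).
P = |2|² / 68 = 4/68.

0.059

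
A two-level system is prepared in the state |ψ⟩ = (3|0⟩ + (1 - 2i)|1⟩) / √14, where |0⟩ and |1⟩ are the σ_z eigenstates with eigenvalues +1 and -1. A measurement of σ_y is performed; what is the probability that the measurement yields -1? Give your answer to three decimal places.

0.929

|-y⟩ = (|0⟩ - i|1⟩)/√2, so ⟨-y|ψ⟩ = (5 + i) / (√2·√14).
P = |5 + i|² / 28 = 26/28.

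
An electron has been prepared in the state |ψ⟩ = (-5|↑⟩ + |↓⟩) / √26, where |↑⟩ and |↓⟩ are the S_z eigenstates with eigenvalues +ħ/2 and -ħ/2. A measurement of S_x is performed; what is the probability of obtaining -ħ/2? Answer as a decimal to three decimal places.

|-x⟩ = (|↑⟩ - |↓⟩)/√2, so ⟨-x|ψ⟩ = (-6) / (√2·√26).
P = |-6|² / 52 = 36/52.

0.692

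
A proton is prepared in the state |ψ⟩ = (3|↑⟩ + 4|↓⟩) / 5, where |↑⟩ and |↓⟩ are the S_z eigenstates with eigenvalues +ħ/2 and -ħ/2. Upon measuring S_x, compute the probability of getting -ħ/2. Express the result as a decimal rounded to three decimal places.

0.020

|-x⟩ = (|↑⟩ - |↓⟩)/√2, so ⟨-x|ψ⟩ = (-1) / (√2·5).
P = |-1|² / 50 = 1/50.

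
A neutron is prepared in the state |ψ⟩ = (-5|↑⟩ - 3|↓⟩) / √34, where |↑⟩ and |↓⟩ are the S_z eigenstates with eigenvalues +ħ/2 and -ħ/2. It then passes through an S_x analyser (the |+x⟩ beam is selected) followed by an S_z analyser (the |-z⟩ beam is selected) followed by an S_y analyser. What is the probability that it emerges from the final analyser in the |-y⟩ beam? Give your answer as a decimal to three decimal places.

First analyser (S_x): P(|+x⟩) = |⟨+x|ψ⟩|² = 64/68.
After stage 1 the state is |+x⟩; P(|-z⟩) = |⟨-z|+x⟩|² = 1/2.
After stage 2 the state is |-z⟩; P(|-y⟩) = |⟨-y|-z⟩|² = 1/2.
Joint probability = 64/68 × 1/2 × 1/2 = 0.235.

0.235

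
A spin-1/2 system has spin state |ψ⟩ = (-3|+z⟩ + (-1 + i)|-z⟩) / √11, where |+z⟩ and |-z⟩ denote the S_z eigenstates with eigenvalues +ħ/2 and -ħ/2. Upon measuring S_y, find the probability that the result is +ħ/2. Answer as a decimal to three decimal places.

|+y⟩ = (|+z⟩ + i|-z⟩)/√2, so ⟨+y|ψ⟩ = (-2 + i) / (√2·√11).
P = |-2 + i|² / 22 = 5/22.

0.227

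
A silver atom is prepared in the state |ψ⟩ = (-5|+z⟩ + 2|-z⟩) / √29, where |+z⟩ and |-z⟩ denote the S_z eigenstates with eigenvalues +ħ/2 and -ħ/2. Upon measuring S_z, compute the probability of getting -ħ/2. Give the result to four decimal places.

0.1379

The -ħ/2 outcome corresponds to |-z⟩. Its amplitude in |ψ⟩ is 2/√29.
P = |2|² / 29 = 4/29.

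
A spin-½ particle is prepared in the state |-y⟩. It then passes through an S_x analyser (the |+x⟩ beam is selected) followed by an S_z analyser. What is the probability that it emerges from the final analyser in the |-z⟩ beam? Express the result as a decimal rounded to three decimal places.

0.250

First analyser (S_x): from |-y⟩, P(|+x⟩) = 1/2.
After stage 1 the state is |+x⟩; P(|-z⟩) = |⟨-z|+x⟩|² = 1/2.
Joint probability = 1/2 × 1/2 = 0.250.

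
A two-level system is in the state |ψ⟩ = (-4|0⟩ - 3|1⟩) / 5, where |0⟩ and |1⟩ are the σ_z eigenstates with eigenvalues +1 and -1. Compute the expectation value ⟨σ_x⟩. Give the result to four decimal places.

⟨σ_x⟩ = 2 Re(a* b)/(|a|²+|b|²) with a = -4, b = -3.
a* b = 12, so ⟨σ_x⟩ = 24/25.

0.9600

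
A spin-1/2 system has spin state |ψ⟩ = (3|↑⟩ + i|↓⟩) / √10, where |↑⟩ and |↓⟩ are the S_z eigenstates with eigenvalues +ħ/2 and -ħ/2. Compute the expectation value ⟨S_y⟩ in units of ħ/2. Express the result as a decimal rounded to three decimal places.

⟨σ_y⟩ = 2 Im(a* b)/(|a|²+|b|²) with a = 3, b = i.
a* b = 3i, so ⟨σ_y⟩ = 6/10.
⟨S_y⟩ = (ħ/2)·⟨σ_y⟩.

0.600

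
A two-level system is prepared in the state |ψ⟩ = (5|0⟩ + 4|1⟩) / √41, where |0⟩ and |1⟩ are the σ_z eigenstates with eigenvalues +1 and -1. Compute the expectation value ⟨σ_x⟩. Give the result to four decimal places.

0.9756

⟨σ_x⟩ = 2 Re(a* b)/(|a|²+|b|²) with a = 5, b = 4.
a* b = 20, so ⟨σ_x⟩ = 40/41.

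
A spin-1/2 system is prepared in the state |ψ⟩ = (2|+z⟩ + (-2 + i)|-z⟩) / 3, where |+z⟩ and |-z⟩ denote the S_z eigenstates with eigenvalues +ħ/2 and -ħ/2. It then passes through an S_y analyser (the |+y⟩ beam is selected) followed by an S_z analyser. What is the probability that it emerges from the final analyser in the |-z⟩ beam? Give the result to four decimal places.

0.3611

First analyser (S_y): P(|+y⟩) = |⟨+y|ψ⟩|² = 13/18.
After stage 1 the state is |+y⟩; P(|-z⟩) = |⟨-z|+y⟩|² = 1/2.
Joint probability = 13/18 × 1/2 = 0.3611.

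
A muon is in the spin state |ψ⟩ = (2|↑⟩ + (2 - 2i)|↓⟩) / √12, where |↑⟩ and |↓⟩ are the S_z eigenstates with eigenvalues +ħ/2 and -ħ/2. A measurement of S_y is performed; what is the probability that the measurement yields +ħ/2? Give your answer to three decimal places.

|+y⟩ = (|↑⟩ + i|↓⟩)/√2, so ⟨+y|ψ⟩ = (-2i) / (√2·√12).
P = |-2i|² / 24 = 4/24.

0.167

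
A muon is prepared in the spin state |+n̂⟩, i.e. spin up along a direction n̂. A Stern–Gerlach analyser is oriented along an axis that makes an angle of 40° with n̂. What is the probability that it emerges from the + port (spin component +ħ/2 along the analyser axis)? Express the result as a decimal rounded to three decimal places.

For spin-½, the probability of finding spin-up along an axis at angle θ to the initial spin direction is cos²(θ/2); spin-down is sin²(θ/2).
θ = 40°, so P = cos²(20°) ≈ 0.883.

0.883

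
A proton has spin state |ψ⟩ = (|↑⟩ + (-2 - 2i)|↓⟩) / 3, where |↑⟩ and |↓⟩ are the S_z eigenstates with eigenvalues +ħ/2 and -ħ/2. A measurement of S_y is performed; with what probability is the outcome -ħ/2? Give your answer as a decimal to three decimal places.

0.722

|-y⟩ = (|↑⟩ - i|↓⟩)/√2, so ⟨-y|ψ⟩ = (3 - 2i) / (√2·3).
P = |3 - 2i|² / 18 = 13/18.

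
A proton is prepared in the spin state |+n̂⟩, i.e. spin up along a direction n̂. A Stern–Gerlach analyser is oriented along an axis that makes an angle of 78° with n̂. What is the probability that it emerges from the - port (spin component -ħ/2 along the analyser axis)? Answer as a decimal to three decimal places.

For spin-½, the probability of finding spin-up along an axis at angle θ to the initial spin direction is cos²(θ/2); spin-down is sin²(θ/2).
θ = 78°, so P = sin²(39°) ≈ 0.396.

0.396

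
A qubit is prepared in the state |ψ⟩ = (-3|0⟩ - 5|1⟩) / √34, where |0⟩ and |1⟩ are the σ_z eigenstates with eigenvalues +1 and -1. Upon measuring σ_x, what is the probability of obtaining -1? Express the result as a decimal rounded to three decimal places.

0.059

|-x⟩ = (|0⟩ - |1⟩)/√2, so ⟨-x|ψ⟩ = (2) / (√2·√34).
P = |2|² / 68 = 4/68.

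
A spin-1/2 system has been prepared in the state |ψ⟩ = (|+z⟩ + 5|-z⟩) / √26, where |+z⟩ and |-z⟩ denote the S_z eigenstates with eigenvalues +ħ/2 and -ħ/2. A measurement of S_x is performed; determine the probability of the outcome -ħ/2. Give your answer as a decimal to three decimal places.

|-x⟩ = (|+z⟩ - |-z⟩)/√2, so ⟨-x|ψ⟩ = (-4) / (√2·√26).
P = |-4|² / 52 = 16/52.

0.308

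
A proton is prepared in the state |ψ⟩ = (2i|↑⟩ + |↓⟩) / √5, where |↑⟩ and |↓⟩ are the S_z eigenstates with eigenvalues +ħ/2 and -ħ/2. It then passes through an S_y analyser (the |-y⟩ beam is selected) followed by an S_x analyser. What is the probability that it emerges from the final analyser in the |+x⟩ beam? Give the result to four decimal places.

0.4500

First analyser (S_y): P(|-y⟩) = |⟨-y|ψ⟩|² = 9/10.
After stage 1 the state is |-y⟩; P(|+x⟩) = |⟨+x|-y⟩|² = 1/2.
Joint probability = 9/10 × 1/2 = 0.4500.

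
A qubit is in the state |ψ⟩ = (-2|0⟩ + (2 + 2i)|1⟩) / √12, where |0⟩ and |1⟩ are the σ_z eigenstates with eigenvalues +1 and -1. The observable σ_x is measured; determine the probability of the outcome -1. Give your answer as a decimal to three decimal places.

|-x⟩ = (|0⟩ - |1⟩)/√2, so ⟨-x|ψ⟩ = (-4 - 2i) / (√2·√12).
P = |-4 - 2i|² / 24 = 20/24.

0.833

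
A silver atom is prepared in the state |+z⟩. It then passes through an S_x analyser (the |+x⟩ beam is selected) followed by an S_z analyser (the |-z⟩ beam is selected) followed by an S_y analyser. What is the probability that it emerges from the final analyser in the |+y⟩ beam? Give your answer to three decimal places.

0.125

First analyser (S_x): from |+z⟩, P(|+x⟩) = 1/2.
After stage 1 the state is |+x⟩; P(|-z⟩) = |⟨-z|+x⟩|² = 1/2.
After stage 2 the state is |-z⟩; P(|+y⟩) = |⟨+y|-z⟩|² = 1/2.
Joint probability = 1/2 × 1/2 × 1/2 = 0.125.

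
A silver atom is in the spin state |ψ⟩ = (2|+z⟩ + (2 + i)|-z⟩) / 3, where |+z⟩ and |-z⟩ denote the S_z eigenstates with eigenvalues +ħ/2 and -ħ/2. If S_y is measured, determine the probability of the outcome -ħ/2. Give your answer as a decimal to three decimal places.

0.278

|-y⟩ = (|+z⟩ - i|-z⟩)/√2, so ⟨-y|ψ⟩ = (1 + 2i) / (√2·3).
P = |1 + 2i|² / 18 = 5/18.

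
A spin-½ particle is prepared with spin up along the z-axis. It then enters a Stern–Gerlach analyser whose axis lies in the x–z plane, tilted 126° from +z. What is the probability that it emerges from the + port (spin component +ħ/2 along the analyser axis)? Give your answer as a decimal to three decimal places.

For spin-½, the probability of finding spin-up along an axis at angle θ to the initial spin direction is cos²(θ/2); spin-down is sin²(θ/2).
θ = 126°, so P = cos²(63°) ≈ 0.206.

0.206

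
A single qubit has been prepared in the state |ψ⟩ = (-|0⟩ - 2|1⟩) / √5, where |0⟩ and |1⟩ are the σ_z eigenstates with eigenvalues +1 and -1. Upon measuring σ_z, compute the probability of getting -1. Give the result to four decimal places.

The -1 outcome corresponds to |1⟩. Its amplitude in |ψ⟩ is -2/√5.
P = |-2|² / 5 = 4/5.

0.8000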